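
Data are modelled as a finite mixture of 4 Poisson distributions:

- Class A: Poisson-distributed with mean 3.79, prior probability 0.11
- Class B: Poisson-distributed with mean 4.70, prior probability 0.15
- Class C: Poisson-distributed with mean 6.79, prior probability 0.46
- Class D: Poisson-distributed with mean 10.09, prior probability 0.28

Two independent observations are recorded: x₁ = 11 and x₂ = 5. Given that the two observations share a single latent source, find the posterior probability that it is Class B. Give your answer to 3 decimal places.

The responsibility of component k is w_k f_k(x) divided by Σ_j w_j f_j(x).
Since both observations come from the same component, the likelihood for component k is f_k(x₁)·f_k(x₂).
  f_A = [0.0013119] × [0.147244] = 0.000193169
  f_B = [0.00563296] × [0.17383] = 0.000979176
  f_C = [0.0398614] × [0.135303] = 0.00539337
  f_D = [0.114714] × [0.0361612] = 0.00414819
Prior × likelihood for each component:
  w_A·f_A = 0.11 × 0.000193169 = 2.12486e-05
  w_B·f_B = 0.15 × 0.000979176 = 0.000146876
  w_C·f_C = 0.46 × 0.00539337 = 0.00248095
  w_D·f_D = 0.28 × 0.00414819 = 0.00116149
Marginal: 2.12486e-05 + 0.000146876 + 0.00248095 + 0.00116149 = 0.00381057
P(Class B | data) ≈ 0.039

0.039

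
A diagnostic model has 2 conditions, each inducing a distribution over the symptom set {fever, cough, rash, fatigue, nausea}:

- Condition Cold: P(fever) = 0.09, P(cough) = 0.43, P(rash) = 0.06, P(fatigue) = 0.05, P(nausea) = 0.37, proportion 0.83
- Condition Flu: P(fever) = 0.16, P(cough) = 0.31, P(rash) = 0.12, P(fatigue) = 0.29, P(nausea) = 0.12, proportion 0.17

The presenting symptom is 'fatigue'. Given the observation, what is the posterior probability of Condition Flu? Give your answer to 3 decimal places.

0.543

Apply Bayes' rule: the posterior for each component is proportional to its prior times its likelihood at x.
Evaluate each component's likelihood at the observed value:
  p_Cold = 0.05
  p_Flu = 0.29
Multiply by the mixture weights:
  π_Cold·p_Cold = 0.83 × 0.05 = 0.0415
  π_Flu·p_Flu = 0.17 × 0.29 = 0.0493
Evidence: 0.0415 + 0.0493 = 0.0908
So the posterior for Condition Flu is 0.0493 / 0.0908 ≈ 0.543.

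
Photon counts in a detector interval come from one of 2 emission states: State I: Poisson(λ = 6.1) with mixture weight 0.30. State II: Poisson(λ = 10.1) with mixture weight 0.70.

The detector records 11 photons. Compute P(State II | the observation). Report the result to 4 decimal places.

P(component k | x) = w_k·f_k(x) / marginal(x), where marginal(x) = Σ_j w_j·f_j(x).
Component likelihoods at x = 11 photons:
  p_I = e^(−6.1)·6.1^11/11! = 0.0244498
  p_II = e^(−10.1)·10.1^11/11! = 0.114817
Multiply by the mixture weights:
  w_I·p_I = 0.30 × 0.0244498 = 0.00733495
  w_II·p_II = 0.70 × 0.114817 = 0.0803717
Marginal: 0.00733495 + 0.0803717 = 0.0877067
P(State II | x) ≈ 0.9164

0.9164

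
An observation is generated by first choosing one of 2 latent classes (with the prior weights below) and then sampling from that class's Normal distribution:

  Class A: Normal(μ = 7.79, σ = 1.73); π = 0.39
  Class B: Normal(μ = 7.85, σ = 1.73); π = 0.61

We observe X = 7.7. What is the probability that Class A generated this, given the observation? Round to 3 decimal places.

0.391

P(component k | x) = P(Z=k)·f_k(x) / marginal(x), where marginal(x) = Σ_j P(Z=j)·f_j(x).
Component likelihoods at x = 7.7:
  f_A = (1/(1.73·√(2π)))·exp(−(7.7−7.79)²/(2·1.73²)) = 0.230602·exp(-0.00135) = 0.230291
  f_B = (1/(1.73·√(2π)))·exp(−(7.7−7.85)²/(2·1.73²)) = 0.230602·exp(-0.00376) = 0.229737
Multiply by the mixture weights:
  P(Z=A)·f_A = 0.39 × 0.230291 = 0.0898133
  P(Z=B)·f_B = 0.61 × 0.229737 = 0.14014
Marginal: 0.0898133 + 0.14014 = 0.229953
Responsibility of Class A: 0.0898133 / 0.229953 ≈ 0.391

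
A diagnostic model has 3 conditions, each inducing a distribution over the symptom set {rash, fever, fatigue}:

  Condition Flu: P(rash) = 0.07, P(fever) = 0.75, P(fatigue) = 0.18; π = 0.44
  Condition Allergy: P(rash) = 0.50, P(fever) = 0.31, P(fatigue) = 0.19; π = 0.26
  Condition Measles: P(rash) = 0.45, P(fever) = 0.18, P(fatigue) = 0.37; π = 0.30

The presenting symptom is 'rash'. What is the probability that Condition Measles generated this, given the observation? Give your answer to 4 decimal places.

0.4564

The responsibility of component k is π_k f_k(x) divided by Σ_j π_j f_j(x).
Component likelihoods at x = 'rash':
  p_Flu = 0.07
  p_Allergy = 0.5
  p_Measles = 0.45
Multiply by the mixture weights:
  π_Flu·p_Flu = 0.44 × 0.07 = 0.0308
  π_Allergy·p_Allergy = 0.26 × 0.5 = 0.13
  π_Measles·p_Measles = 0.30 × 0.45 = 0.135
Evidence: 0.0308 + 0.13 + 0.135 = 0.2958
P(Condition Measles | the observation) = 0.135 / 0.2958 ≈ 0.4564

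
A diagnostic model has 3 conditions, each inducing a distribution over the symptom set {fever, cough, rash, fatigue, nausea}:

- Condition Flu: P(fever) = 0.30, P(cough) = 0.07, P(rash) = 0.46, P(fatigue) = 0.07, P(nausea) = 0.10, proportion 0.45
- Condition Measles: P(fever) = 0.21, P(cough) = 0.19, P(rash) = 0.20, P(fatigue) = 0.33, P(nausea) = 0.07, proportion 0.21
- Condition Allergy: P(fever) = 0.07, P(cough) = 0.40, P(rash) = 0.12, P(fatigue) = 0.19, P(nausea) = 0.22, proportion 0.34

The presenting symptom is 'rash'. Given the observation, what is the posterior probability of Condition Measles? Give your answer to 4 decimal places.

The responsibility of component k is π_k f_k(x) divided by Σ_j π_j f_j(x).
Evaluate each component's likelihood at the observed value:
  f_Flu = P(rash | comp) = 0.46
  f_Measles = P(rash | comp) = 0.20
  f_Allergy = P(rash | comp) = 0.12
Weight by the priors:
  π_Flu·f_Flu = 0.45 × 0.46 = 0.207
  π_Measles·f_Measles = 0.21 × 0.2 = 0.042
  π_Allergy·f_Allergy = 0.34 × 0.12 = 0.0408
Normaliser: 0.207 + 0.042 + 0.0408 = 0.2898
Responsibility of Condition Measles: 0.042 / 0.2898 ≈ 0.1449

0.1449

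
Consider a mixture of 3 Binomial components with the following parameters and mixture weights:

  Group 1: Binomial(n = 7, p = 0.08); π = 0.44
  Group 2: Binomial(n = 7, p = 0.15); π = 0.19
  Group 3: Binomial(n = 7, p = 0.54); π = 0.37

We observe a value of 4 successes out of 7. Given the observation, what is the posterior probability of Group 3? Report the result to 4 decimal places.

Posterior ∝ prior × likelihood, so P(k | x) ∝ P(Z=k) f_k(x); normalise over all components.
Evaluate each component's likelihood at the observed value:
  p_1 = 0.00111633
  p_2 = 0.0108815
  p_3 = 0.289679
Prior × likelihood for each component:
  P(Z=1)·p_1 = 0.44 × 0.00111633 = 0.000491184
  P(Z=2)·p_2 = 0.19 × 0.0108815 = 0.00206749
  P(Z=3)·p_3 = 0.37 × 0.289679 = 0.107181
Denominator: 0.000491184 + 0.00206749 + 0.107181 = 0.10974
Responsibility of Group 3: 0.107181 / 0.10974 ≈ 0.9767

0.9767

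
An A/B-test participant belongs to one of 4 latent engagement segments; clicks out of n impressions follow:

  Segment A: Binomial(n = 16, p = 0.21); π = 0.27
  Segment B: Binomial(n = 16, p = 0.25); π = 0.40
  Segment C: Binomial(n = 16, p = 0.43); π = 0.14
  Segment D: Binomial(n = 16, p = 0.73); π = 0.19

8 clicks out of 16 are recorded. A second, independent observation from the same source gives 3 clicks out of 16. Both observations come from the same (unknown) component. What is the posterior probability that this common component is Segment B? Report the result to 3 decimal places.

0.580

Apply Bayes' rule: the posterior for each component is proportional to its prior times its likelihood at x.
Since both observations come from the same component, the likelihood for component k is f_k(x₁)·f_k(x₂).
  p_A = [0.00738499] × [0.242102] = 0.00178792
  p_B = [0.0196602] × [0.207876] = 0.00408689
  p_C = [0.16762] × [0.0298515] = 0.0050037
  p_D = [0.0293138] × [8.82847e-06] = 2.58796e-07
Prior × likelihood for each component:
  P(Z=A)·p_A = 0.27 × 0.00178792 = 0.000482738
  P(Z=B)·p_B = 0.40 × 0.00408689 = 0.00163476
  P(Z=C)·p_C = 0.14 × 0.0050037 = 0.000700518
  P(Z=D)·p_D = 0.19 × 2.58796e-07 = 4.91712e-08
Denominator: 0.000482738 + 0.00163476 + 0.000700518 + 4.91712e-08 = 0.00281806
P(Segment B | x₁,x₂) = 0.00163476 / 0.00281806 ≈ 0.580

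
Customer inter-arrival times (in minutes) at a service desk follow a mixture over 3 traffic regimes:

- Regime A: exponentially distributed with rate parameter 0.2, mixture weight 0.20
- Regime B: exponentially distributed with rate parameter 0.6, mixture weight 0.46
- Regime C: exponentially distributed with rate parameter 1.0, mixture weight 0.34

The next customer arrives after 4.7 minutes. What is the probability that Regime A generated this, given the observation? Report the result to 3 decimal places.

The responsibility of component k is P(Z=k) f_k(x) divided by Σ_j P(Z=j) f_j(x).
Component likelihoods at x = 4.7 minutes:
  p_A = 0.0781256
  p_B = 0.0357636
  p_C = 0.00909528
Weight by the priors:
  P(Z=A)·p_A = 0.20 × 0.0781256 = 0.0156251
  P(Z=B)·p_B = 0.46 × 0.0357636 = 0.0164512
  P(Z=C)·p_C = 0.34 × 0.00909528 = 0.00309239
Evidence: 0.0156251 + 0.0164512 + 0.00309239 = 0.0351687
P(Regime A | x) = 0.0156251 / 0.0351687 ≈ 0.444

0.444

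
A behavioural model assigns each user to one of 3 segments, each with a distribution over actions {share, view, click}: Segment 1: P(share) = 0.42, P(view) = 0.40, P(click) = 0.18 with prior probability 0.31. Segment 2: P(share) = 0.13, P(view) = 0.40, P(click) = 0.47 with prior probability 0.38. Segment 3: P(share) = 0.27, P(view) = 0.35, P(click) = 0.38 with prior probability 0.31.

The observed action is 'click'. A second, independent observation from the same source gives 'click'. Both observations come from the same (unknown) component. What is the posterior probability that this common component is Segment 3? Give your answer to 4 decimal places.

The responsibility of component k is P(Z=k) f_k(x) divided by Σ_j P(Z=j) f_j(x).
Since both observations come from the same component, the likelihood for component k is f_k(x₁)·f_k(x₂).
  f_1 = [P(click | comp) = 0.18] × [0.18] = 0.0324
  f_2 = [P(click | comp) = 0.47] × [0.47] = 0.2209
  f_3 = [P(click | comp) = 0.38] × [0.38] = 0.1444
Weight by the priors:
  P(Z=1)·f_1 = 0.31 × 0.0324 = 0.010044
  P(Z=2)·f_2 = 0.38 × 0.2209 = 0.083942
  P(Z=3)·f_3 = 0.31 × 0.1444 = 0.044764
Marginal: 0.010044 + 0.083942 + 0.044764 = 0.13875
P(Segment 3 | x₁, x₂) ≈ 0.3226

0.3226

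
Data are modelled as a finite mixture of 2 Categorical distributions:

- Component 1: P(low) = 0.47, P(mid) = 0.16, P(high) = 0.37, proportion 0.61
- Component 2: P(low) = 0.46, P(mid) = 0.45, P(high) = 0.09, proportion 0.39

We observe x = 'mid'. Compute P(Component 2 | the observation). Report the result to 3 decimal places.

0.643

P(component k | x) = w_k·f_k(x) / marginal(x), where marginal(x) = Σ_j w_j·f_j(x).
Categorical probabilities:
  f_1 = P(mid | comp) = 0.16
  f_2 = P(mid | comp) = 0.45
Unnormalised posteriors:
  w_1·f_1 = 0.61 × 0.16 = 0.0976
  w_2·f_2 = 0.39 × 0.45 = 0.1755
Marginal: 0.0976 + 0.1755 = 0.2731
P(Component 2 | x) = 0.1755 / 0.2731 ≈ 0.643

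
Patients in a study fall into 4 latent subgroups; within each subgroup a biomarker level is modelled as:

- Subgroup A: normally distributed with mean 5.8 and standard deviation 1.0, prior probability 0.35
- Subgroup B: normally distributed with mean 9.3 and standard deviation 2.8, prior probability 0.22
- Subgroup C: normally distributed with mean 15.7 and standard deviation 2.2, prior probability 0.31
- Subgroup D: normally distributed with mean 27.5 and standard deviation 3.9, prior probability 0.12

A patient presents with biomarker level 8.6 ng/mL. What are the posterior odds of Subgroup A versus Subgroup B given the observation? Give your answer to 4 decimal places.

0.0912

Only the two components matter; the odds are (π_i f_i(x)) / (π_j f_j(x)).
Normal densities:
  f_A = 0.00791545
  f_B = 0.138096
  f_C = 0.000992741
  f_D = 8.13013e-07
Odds = (0.35/0.22) × (0.00791545/0.138096) = 1.59091 × 0.0573186 ≈ 0.0912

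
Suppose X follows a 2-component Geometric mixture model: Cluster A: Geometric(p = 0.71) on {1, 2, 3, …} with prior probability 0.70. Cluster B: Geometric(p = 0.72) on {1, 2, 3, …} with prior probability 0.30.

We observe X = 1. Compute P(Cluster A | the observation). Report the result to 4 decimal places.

0.6971

Apply Bayes' rule: the posterior for each component is proportional to its prior times its likelihood at x.
Component likelihoods at x = 1:
  f_A = 0.71·(1−0.71)^0 = 0.71·1 = 0.71
  f_B = 0.72·(1−0.72)^0 = 0.72·1 = 0.72
Prior × likelihood for each component:
  P(Z=A)·f_A = 0.70 × 0.71 = 0.497
  P(Z=B)·f_B = 0.30 × 0.72 = 0.216
Evidence: 0.497 + 0.216 = 0.713
P(Cluster A | 1) ≈ 0.6971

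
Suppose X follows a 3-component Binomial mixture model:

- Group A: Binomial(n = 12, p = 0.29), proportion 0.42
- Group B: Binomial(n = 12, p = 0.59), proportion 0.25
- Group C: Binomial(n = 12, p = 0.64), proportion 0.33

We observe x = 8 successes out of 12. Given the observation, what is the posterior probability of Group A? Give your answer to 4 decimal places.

Apply Bayes' rule: the posterior for each component is proportional to its prior times its likelihood at x.
Component likelihoods at x = 8 successes out of 12:
  L_A = C(12,8)·0.29^8·0.71^4 = 495·5.00246e-05·0.254117 = 0.00629249
  L_B = C(12,8)·0.59^8·0.41^4 = 495·0.014683·0.0282576 = 0.205379
  L_C = C(12,8)·0.64^8·0.36^4 = 495·0.0281475·0.0167962 = 0.234021
Unnormalised posteriors:
  π_A·L_A = 0.42 × 0.00629249 = 0.00264285
  π_B·L_B = 0.25 × 0.205379 = 0.0513448
  π_C·L_C = 0.33 × 0.234021 = 0.077227
Normaliser: 0.00264285 + 0.0513448 + 0.077227 = 0.131215
So the posterior for Group A is 0.00264285 / 0.131215 ≈ 0.0201.

0.0201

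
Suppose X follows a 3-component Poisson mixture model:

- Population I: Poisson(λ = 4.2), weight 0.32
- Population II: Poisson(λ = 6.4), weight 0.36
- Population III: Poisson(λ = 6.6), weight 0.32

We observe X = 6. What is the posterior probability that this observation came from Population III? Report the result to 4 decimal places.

0.3479

The responsibility of component k is w_k f_k(x) divided by Σ_j w_j f_j(x).
Evaluate each component's likelihood at the observed value:
  L_I = 0.114321
  L_II = 0.158585
  L_III = 0.156166
Multiply by the mixture weights:
  w_I·L_I = 0.32 × 0.114321 = 0.0365828
  w_II·L_II = 0.36 × 0.158585 = 0.0570907
  w_III·L_III = 0.32 × 0.156166 = 0.0499732
Sum: 0.0365828 + 0.0570907 + 0.0499732 = 0.143647
P(Population III | 6) ≈ 0.3479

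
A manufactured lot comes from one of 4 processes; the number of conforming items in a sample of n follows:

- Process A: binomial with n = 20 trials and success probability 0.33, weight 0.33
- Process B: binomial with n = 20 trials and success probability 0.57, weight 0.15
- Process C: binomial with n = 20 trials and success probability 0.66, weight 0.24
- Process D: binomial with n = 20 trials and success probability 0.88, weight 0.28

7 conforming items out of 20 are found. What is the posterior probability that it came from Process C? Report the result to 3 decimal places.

0.013

By Bayes' theorem, P(k | x) = w_k f_k(x) / Σ_j w_j f_j(x).
Evaluate each component's likelihood at the observed value:
  L_A = C(20,7)·0.33^7·0.67^13 = 77520·0.000426184·0.00548242 = 0.181127
  L_B = C(20,7)·0.57^7·0.43^13 = 77520·0.019549·1.71826e-05 = 0.0260392
  L_C = C(20,7)·0.66^7·0.34^13 = 77520·0.0545516·8.11383e-07 = 0.00343121
  L_D = C(20,7)·0.88^7·0.12^13 = 77520·0.408676·1.06993e-12 = 3.3896e-08
Prior × likelihood for each component:
  w_A·L_A = 0.33 × 0.181127 = 0.059772
  w_B·L_B = 0.15 × 0.0260392 = 0.00390588
  w_C·L_C = 0.24 × 0.00343121 = 0.00082349
  w_D·L_D = 0.28 × 3.3896e-08 = 9.49088e-09
Evidence: 0.059772 + 0.00390588 + 0.00082349 + 9.49088e-09 = 0.0645014
So the posterior for Process C is 0.00082349 / 0.0645014 ≈ 0.013.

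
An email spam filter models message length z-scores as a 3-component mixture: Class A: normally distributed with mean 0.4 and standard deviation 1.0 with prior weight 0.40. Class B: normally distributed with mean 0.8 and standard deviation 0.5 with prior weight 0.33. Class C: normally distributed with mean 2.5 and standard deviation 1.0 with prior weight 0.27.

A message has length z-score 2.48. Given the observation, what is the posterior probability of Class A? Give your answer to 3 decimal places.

Posterior ∝ prior × likelihood, so P(k | x) ∝ π_k f_k(x); normalise over all components.
Component likelihoods at x = 2.48:
  p_A = (1/(1.0·√(2π)))·exp(−(2.48−0.4)²/(2·1.0²)) = 0.398942·exp(-2.16320) = 0.0458611
  p_B = (1/(0.5·√(2π)))·exp(−(2.48−0.8)²/(2·0.5²)) = 0.797885·exp(-5.64480) = 0.0028212
  p_C = (1/(1.0·√(2π)))·exp(−(2.48−2.5)²/(2·1.0²)) = 0.398942·exp(-0.00020) = 0.398862
Unnormalised posteriors:
  π_A·p_A = 0.40 × 0.0458611 = 0.0183444
  π_B·p_B = 0.33 × 0.0028212 = 0.000930997
  π_C·p_C = 0.27 × 0.398862 = 0.107693
Marginal: 0.0183444 + 0.000930997 + 0.107693 = 0.126968
Responsibility of Class A: 0.0183444 / 0.126968 ≈ 0.144

0.144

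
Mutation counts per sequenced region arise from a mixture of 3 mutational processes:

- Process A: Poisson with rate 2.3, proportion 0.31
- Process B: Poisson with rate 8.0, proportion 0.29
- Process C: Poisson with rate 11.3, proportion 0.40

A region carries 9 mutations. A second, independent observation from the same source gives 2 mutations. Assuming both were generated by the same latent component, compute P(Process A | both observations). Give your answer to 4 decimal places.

P(component k | x) = π_k·f_k(x) / marginal(x), where marginal(x) = Σ_j π_j·f_j(x).
Since both observations come from the same component, the likelihood for component k is f_k(x₁)·f_k(x₂).
  p_A = [0.000497634] × [0.265185] = 0.000131965
  p_B = [0.124077] × [0.0107348] = 0.00133194
  p_C = [0.102427] × [0.000789949] = 8.09123e-05
Multiply by the mixture weights:
  π_A·p_A = 0.31 × 0.000131965 = 4.09091e-05
  π_B·p_B = 0.29 × 0.00133194 = 0.000386263
  π_C·p_C = 0.40 × 8.09123e-05 = 3.23649e-05
Sum: 4.09091e-05 + 0.000386263 + 3.23649e-05 = 0.000459537
P(Process A | x) ≈ 0.0890

0.0890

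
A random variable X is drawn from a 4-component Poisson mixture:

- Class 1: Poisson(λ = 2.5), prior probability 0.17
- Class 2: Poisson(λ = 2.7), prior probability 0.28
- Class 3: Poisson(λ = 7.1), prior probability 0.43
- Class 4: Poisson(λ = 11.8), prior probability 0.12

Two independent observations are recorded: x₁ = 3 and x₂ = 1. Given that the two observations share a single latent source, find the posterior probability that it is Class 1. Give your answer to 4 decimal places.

0.3970

Apply Bayes' rule: the posterior for each component is proportional to its prior times its likelihood at x.
Since both observations come from the same component, the likelihood for component k is f_k(x₁)·f_k(x₂).
  f_1 = [e^(−2.5)·2.5^3/3! = 0.213763] × [0.205212] = 0.0438668
  f_2 = [e^(−2.7)·2.7^3/3! = 0.220468] × [0.181455] = 0.0400049
  f_3 = [e^(−7.1)·7.1^3/3! = 0.049219] × [0.00585824] = 0.000288337
  f_4 = [e^(−11.8)·11.8^3/3! = 0.00205504] × [8.85538e-05] = 1.81981e-07
Unnormalised posteriors:
  π_1·f_1 = 0.17 × 0.0438668 = 0.00745736
  π_2·f_2 = 0.28 × 0.0400049 = 0.0112014
  π_3·f_3 = 0.43 × 0.000288337 = 0.000123985
  π_4·f_4 = 0.12 × 1.81981e-07 = 2.18378e-08
Marginal: 0.00745736 + 0.0112014 + 0.000123985 + 2.18378e-08 = 0.0187828
P(Class 1 | data) = 0.00745736 / 0.0187828 ≈ 0.3970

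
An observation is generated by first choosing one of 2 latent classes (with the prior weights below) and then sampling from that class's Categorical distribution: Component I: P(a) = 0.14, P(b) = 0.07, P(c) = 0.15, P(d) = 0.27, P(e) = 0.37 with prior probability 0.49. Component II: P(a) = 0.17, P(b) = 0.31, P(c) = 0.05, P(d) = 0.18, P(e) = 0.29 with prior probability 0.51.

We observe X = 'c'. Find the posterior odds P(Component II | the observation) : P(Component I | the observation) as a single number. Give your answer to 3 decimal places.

0.347

Since P(k|x) ∝ P(Z=k) f_k(x), the posterior odds are P(Z=i) f_i(x) / (P(Z=j) f_j(x)).
Evaluate each component's likelihood at the observed value:
  L_I = P(c | comp) = 0.15
  L_II = P(c | comp) = 0.05
Odds = (0.51/0.49) × (0.05/0.15) = 1.04082 × 0.333333 ≈ 0.347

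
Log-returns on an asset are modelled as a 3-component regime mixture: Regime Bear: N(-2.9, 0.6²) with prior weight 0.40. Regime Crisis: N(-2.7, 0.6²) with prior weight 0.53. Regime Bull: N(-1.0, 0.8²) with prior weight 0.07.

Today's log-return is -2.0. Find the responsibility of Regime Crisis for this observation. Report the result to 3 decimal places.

Apply Bayes' rule: the posterior for each component is proportional to its prior times its likelihood at x.
Component likelihoods at x = -2.0:
  f_Bear = 0.215863
  f_Crisis = 0.336664
  f_Bull = 0.228311
Weight by the priors:
  π_Bear·f_Bear = 0.40 × 0.215863 = 0.0863451
  π_Crisis·f_Crisis = 0.53 × 0.336664 = 0.178432
  π_Bull·f_Bull = 0.07 × 0.228311 = 0.0159818
Marginal: 0.0863451 + 0.178432 + 0.0159818 = 0.280759
P(Regime Crisis | -2.0) ≈ 0.636

0.636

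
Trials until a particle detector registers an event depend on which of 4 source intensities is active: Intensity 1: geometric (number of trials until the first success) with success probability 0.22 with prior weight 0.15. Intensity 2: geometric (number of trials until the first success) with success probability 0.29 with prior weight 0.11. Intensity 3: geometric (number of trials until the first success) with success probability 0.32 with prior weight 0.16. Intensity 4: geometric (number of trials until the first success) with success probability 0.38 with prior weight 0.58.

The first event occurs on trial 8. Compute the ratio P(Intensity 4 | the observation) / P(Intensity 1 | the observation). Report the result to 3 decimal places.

1.339

The posterior odds equal the prior odds times the likelihood ratio: (π_i/π_j)·(f_i(x)/f_j(x)).
Evaluate each component's likelihood at the observed value:
  f_1 = 0.22·(1−0.22)^7 = 0.22·0.175656 = 0.0386443
  f_2 = 0.29·(1−0.29)^7 = 0.29·0.0909512 = 0.0263758
  f_3 = 0.32·(1−0.32)^7 = 0.32·0.0672299 = 0.0215136
  f_4 = 0.38·(1−0.38)^7 = 0.38·0.0352161 = 0.0133821
Odds = (0.58/0.15) × (0.0133821/0.0386443) = 3.86667 × 0.34629 ≈ 1.339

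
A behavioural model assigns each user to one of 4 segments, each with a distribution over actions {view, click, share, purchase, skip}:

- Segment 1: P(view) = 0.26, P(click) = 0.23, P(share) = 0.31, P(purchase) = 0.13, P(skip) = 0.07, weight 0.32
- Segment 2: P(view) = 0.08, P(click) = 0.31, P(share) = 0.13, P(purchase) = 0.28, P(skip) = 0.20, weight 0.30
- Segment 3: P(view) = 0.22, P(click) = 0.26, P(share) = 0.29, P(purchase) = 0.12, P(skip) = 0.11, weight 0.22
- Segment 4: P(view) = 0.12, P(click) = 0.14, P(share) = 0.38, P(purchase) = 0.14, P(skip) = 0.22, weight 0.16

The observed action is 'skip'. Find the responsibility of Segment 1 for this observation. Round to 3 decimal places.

Apply Bayes' rule: the posterior for each component is proportional to its prior times its likelihood at x.
Categorical probabilities:
  f_1 = P(skip | comp) = 0.07
  f_2 = P(skip | comp) = 0.20
  f_3 = P(skip | comp) = 0.11
  f_4 = P(skip | comp) = 0.22
Prior × likelihood for each component:
  P(Z=1)·f_1 = 0.32 × 0.07 = 0.0224
  P(Z=2)·f_2 = 0.30 × 0.2 = 0.06
  P(Z=3)·f_3 = 0.22 × 0.11 = 0.0242
  P(Z=4)·f_4 = 0.16 × 0.22 = 0.0352
Normaliser: 0.0224 + 0.06 + 0.0242 + 0.0352 = 0.1418
P(Segment 1 | 'skip') ≈ 0.158

0.158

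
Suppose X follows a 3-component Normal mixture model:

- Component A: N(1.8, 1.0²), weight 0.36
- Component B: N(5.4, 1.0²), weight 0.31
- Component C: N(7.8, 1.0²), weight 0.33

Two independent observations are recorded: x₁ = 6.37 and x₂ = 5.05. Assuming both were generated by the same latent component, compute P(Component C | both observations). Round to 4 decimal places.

0.0146

Posterior ∝ prior × likelihood, so P(k | x) ∝ w_k f_k(x); normalise over all components.
Since both observations come from the same component, the likelihood for component k is f_k(x₁)·f_k(x₂).
  p_A = [(1/(1.0·√(2π)))·exp(−(6.37−1.8)²/(2·1.0²)) = 0.398942·exp(-10.44245) = 1.16362e-05] × [0.00202905] = 2.36104e-08
  p_B = [(1/(1.0·√(2π)))·exp(−(6.37−5.4)²/(2·1.0²)) = 0.398942·exp(-0.47045) = 0.249228] × [0.37524] = 0.0935203
  p_C = [(1/(1.0·√(2π)))·exp(−(6.37−7.8)²/(2·1.0²)) = 0.398942·exp(-1.02245) = 0.143505] × [0.00909356] = 0.00130497
Weight by the priors:
  w_A·p_A = 0.36 × 2.36104e-08 = 8.49976e-09
  w_B·p_B = 0.31 × 0.0935203 = 0.0289913
  w_C·p_C = 0.33 × 0.00130497 = 0.000430639
Evidence: 8.49976e-09 + 0.0289913 + 0.000430639 = 0.0294219
Responsibility of Component C: 0.000430639 / 0.0294219 ≈ 0.0146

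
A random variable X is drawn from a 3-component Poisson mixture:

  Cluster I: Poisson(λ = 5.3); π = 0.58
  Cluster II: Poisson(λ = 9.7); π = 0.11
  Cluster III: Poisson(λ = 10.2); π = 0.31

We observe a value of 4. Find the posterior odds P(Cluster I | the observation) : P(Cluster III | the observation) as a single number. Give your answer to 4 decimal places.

18.3152

Posterior odds = (π_i f_i(x)) / (π_j f_j(x)); the normalising sum cancels.
Component likelihoods at x = 4:
  L_I = e^(−5.3)·5.3^4/4! = 0.164109
  L_II = e^(−9.7)·9.7^4/4! = 0.0226058
  L_III = e^(−10.2)·10.2^4/4! = 0.0167643
Posterior odds = (π_I·L_I) / (π_III·L_III) = (0.58·0.164109) / (0.31·0.0167643) = 0.095183 / 0.00519694 ≈ 18.3152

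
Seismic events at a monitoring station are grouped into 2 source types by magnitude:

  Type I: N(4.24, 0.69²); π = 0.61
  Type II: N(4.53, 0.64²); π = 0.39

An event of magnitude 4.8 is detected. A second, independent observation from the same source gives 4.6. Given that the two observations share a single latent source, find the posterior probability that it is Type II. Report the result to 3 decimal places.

0.518

The responsibility of component k is P(Z=k) f_k(x) divided by Σ_j P(Z=j) f_j(x).
Since both observations come from the same component, the likelihood for component k is f_k(x₁)·f_k(x₂).
  f_I = [(1/(0.69·√(2π)))·exp(−(4.8−4.24)²/(2·0.69²)) = 0.578177·exp(-0.32934) = 0.415939] × [0.504604] = 0.209884
  f_II = [(1/(0.64·√(2π)))·exp(−(4.8−4.53)²/(2·0.64²)) = 0.623347·exp(-0.08899) = 0.570273] × [0.61963] = 0.353358
Multiply by the mixture weights:
  P(Z=I)·f_I = 0.61 × 0.209884 = 0.12803
  P(Z=II)·f_II = 0.39 × 0.353358 = 0.13781
Normaliser: 0.12803 + 0.13781 = 0.265839
P(Type II | x₁,x₂) ≈ 0.518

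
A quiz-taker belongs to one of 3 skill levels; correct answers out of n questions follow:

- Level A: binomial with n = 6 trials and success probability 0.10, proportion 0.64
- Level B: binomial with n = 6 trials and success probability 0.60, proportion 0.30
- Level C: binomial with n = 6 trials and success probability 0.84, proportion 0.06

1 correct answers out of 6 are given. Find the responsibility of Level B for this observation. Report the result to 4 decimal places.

0.0465

Posterior ∝ prior × likelihood, so P(k | x) ∝ P(Z=k) f_k(x); normalise over all components.
Component likelihoods at x = 1 correct answers out of 6:
  L_A = 0.354294
  L_B = 0.036864
  L_C = 0.000528482
Prior × likelihood for each component:
  P(Z=A)·L_A = 0.64 × 0.354294 = 0.226748
  P(Z=B)·L_B = 0.30 × 0.036864 = 0.0110592
  P(Z=C)·L_C = 0.06 × 0.000528482 = 3.17089e-05
Marginal: 0.226748 + 0.0110592 + 3.17089e-05 = 0.237839
Responsibility of Level B: 0.0110592 / 0.237839 ≈ 0.0465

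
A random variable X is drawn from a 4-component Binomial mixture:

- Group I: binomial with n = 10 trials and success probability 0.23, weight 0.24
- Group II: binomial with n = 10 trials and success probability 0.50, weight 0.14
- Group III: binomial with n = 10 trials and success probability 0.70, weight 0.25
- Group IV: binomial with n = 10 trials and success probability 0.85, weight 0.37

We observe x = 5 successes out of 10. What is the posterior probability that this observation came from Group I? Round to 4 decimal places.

0.1427

Posterior ∝ prior × likelihood, so P(k | x) ∝ P(Z=k) f_k(x); normalise over all components.
Binomial probabilities:
  p_I = C(10,5)·0.23^5·0.77^5 = 252·0.000643634·0.270678 = 0.0439029
  p_II = C(10,5)·0.50^5·0.50^5 = 252·0.03125·0.03125 = 0.246094
  p_III = C(10,5)·0.70^5·0.30^5 = 252·0.16807·0.00243 = 0.102919
  p_IV = C(10,5)·0.85^5·0.15^5 = 252·0.443705·7.59375e-05 = 0.00849086
Prior × likelihood for each component:
  P(Z=I)·p_I = 0.24 × 0.0439029 = 0.0105367
  P(Z=II)·p_II = 0.14 × 0.246094 = 0.0344531
  P(Z=III)·p_III = 0.25 × 0.102919 = 0.0257298
  P(Z=IV)·p_IV = 0.37 × 0.00849086 = 0.00314162
Normaliser: 0.0105367 + 0.0344531 + 0.0257298 + 0.00314162 = 0.0738613
P(Group I | the observation) ≈ 0.1427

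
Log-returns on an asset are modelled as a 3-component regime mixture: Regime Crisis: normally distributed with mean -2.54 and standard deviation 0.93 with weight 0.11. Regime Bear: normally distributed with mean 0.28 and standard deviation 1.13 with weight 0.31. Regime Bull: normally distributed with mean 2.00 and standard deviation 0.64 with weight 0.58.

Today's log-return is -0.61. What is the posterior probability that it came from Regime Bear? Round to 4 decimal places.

0.9351

By Bayes' theorem, P(k | x) = P(Z=k) f_k(x) / Σ_j P(Z=j) f_j(x).
Evaluate each component's likelihood at the observed value:
  L_Crisis = 0.0498001
  L_Bear = 0.258898
  L_Bull = 0.000152522
Weight by the priors:
  P(Z=Crisis)·L_Crisis = 0.11 × 0.0498001 = 0.00547801
  P(Z=Bear)·L_Bear = 0.31 × 0.258898 = 0.0802584
  P(Z=Bull)·L_Bull = 0.58 × 0.000152522 = 8.84626e-05
Normaliser: 0.00547801 + 0.0802584 + 8.84626e-05 = 0.0858248
P(Regime Bear | the observation) ≈ 0.9351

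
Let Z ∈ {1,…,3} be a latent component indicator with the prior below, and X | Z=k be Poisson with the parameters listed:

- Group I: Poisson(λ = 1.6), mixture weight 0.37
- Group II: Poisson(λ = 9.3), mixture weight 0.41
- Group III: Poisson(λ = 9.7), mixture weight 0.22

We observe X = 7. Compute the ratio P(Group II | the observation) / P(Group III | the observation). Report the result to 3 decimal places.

2.070

Only the two components matter; the odds are (w_i f_i(x)) / (w_j f_j(x)).
Evaluate each component's likelihood at the observed value:
  p_I = e^(−1.6)·1.6^7/7! = 0.00107532
  p_II = e^(−9.3)·9.3^7/7! = 0.109147
  p_III = e^(−9.7)·9.7^7/7! = 0.0982461
0.0447502 / 0.0216141 ≈ 2.070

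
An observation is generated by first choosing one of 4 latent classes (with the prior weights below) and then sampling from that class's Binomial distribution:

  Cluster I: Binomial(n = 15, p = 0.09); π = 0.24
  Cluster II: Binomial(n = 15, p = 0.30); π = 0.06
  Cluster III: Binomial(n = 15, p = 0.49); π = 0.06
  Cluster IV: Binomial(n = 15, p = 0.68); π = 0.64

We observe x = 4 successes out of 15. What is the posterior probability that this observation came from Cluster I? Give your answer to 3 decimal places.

0.314

The responsibility of component k is π_k f_k(x) divided by Σ_j π_j f_j(x).
Component likelihoods at x = 4 successes out of 15:
  L_I = 0.0317364
  L_II = 0.218623
  L_III = 0.0477737
  L_IV = 0.00105152
Prior × likelihood for each component:
  π_I·L_I = 0.24 × 0.0317364 = 0.00761674
  π_II·L_II = 0.06 × 0.218623 = 0.0131174
  π_III·L_III = 0.06 × 0.0477737 = 0.00286642
  π_IV·L_IV = 0.64 × 0.00105152 = 0.000672974
Sum: 0.00761674 + 0.0131174 + 0.00286642 + 0.000672974 = 0.0242735
P(Cluster I | the observation) = 0.00761674 / 0.0242735 ≈ 0.314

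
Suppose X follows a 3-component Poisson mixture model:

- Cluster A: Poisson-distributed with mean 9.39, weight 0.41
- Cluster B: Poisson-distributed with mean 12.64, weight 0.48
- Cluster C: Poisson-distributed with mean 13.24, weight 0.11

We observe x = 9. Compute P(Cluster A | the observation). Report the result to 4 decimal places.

0.5604

P(component k | x) = w_k·f_k(x) / marginal(x), where marginal(x) = Σ_j w_j·f_j(x).
Evaluate each component's likelihood at the observed value:
  L_A = e^(−9.39)·9.39^9/9! = 0.130678
  L_B = e^(−12.64)·12.64^9/9! = 0.0735323
  L_C = e^(−13.24)·13.24^9/9! = 0.061259
Prior × likelihood for each component:
  w_A·L_A = 0.41 × 0.130678 = 0.0535779
  w_B·L_B = 0.48 × 0.0735323 = 0.0352955
  w_C·L_C = 0.11 × 0.061259 = 0.00673849
Marginal: 0.0535779 + 0.0352955 + 0.00673849 = 0.0956119
So the posterior for Cluster A is 0.0535779 / 0.0956119 ≈ 0.5604.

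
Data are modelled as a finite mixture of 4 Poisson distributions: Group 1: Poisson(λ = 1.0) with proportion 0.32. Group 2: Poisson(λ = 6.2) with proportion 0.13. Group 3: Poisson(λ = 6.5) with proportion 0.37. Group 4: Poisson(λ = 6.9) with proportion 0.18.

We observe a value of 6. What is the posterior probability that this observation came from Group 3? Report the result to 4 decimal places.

By Bayes' theorem, P(k | x) = w_k f_k(x) / Σ_j w_j f_j(x).
Poisson probabilities:
  f_1 = 0.000510944
  f_2 = 0.1601
  f_3 = 0.157483
  f_4 = 0.151053
Multiply by the mixture weights:
  w_1·f_1 = 0.32 × 0.000510944 = 0.000163502
  w_2·f_2 = 0.13 × 0.1601 = 0.020813
  w_3·f_3 = 0.37 × 0.157483 = 0.0582687
  w_4·f_4 = 0.18 × 0.151053 = 0.0271896
Denominator: 0.000163502 + 0.020813 + 0.0582687 + 0.0271896 = 0.106435
P(Group 3 | data) ≈ 0.5475

0.5475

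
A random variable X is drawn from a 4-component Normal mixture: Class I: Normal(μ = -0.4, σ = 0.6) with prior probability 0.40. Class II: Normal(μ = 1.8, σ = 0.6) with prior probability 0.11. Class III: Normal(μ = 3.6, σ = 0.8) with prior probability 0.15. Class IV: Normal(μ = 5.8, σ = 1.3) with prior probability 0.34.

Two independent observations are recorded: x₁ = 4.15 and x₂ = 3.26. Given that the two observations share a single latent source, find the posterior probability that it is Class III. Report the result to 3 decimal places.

By Bayes' theorem, P(k | x) = w_k f_k(x) / Σ_j w_j f_j(x).
Since both observations come from the same component, the likelihood for component k is f_k(x₁)·f_k(x₂).
  L_I = [(1/(0.6·√(2π)))·exp(−(4.15−-0.4)²/(2·0.6²)) = 0.664904·exp(-28.75347) = 2.16414e-13] × [5.52981e-09] = 1.19673e-21
  L_II = [(1/(0.6·√(2π)))·exp(−(4.15−1.8)²/(2·0.6²)) = 0.664904·exp(-7.67014) = 0.000310213] × [0.0344355] = 1.06823e-05
  L_III = [(1/(0.8·√(2π)))·exp(−(4.15−3.6)²/(2·0.8²)) = 0.498678·exp(-0.23633) = 0.393717] × [0.455615] = 0.179383
  L_IV = [(1/(1.3·√(2π)))·exp(−(4.15−5.8)²/(2·1.3²)) = 0.306879·exp(-0.80547) = 0.137137] × [0.0454992] = 0.00623962
Prior × likelihood for each component:
  w_I·L_I = 0.40 × 1.19673e-21 = 4.7869e-22
  w_II·L_II = 0.11 × 1.06823e-05 = 1.17506e-06
  w_III·L_III = 0.15 × 0.179383 = 0.0269075
  w_IV·L_IV = 0.34 × 0.00623962 = 0.00212147
Marginal: 4.7869e-22 + 1.17506e-06 + 0.0269075 + 0.00212147 = 0.0290301
Responsibility of Class III: 0.0269075 / 0.0290301 ≈ 0.927

0.927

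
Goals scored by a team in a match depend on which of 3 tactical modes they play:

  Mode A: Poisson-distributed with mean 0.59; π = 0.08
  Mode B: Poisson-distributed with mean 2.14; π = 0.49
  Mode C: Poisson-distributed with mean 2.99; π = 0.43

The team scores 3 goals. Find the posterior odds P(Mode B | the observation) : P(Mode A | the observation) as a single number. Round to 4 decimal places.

62.0347

The posterior odds equal the prior odds times the likelihood ratio: (P(Z=i)/P(Z=j))·(f_i(x)/f_j(x)).
Component likelihoods at x = 3 goals:
  p_A = e^(−0.59)·0.59^3/3! = 0.0189745
  p_B = e^(−2.14)·2.14^3/3! = 0.192176
  p_C = e^(−2.99)·2.99^3/3! = 0.224038
Posterior odds = (P(Z=B)·p_B) / (P(Z=A)·p_A) = (0.49·0.192176) / (0.08·0.0189745) = 0.0941664 / 0.00151796 ≈ 62.0347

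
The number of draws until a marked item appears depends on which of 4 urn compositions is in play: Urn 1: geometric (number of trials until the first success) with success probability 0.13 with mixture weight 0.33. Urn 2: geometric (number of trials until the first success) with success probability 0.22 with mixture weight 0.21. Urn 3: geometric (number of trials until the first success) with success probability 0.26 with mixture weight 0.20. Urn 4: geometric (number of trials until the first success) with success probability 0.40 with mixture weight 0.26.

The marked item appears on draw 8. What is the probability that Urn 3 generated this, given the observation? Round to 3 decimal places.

0.188

The responsibility of component k is π_k f_k(x) divided by Σ_j π_j f_j(x).
Evaluate each component's likelihood at the observed value:
  f_1 = 0.13·(1−0.13)^7 = 0.13·0.377255 = 0.0490431
  f_2 = 0.22·(1−0.22)^7 = 0.22·0.175656 = 0.0386443
  f_3 = 0.26·(1−0.26)^7 = 0.26·0.121513 = 0.0315933
  f_4 = 0.40·(1−0.40)^7 = 0.40·0.0279936 = 0.0111974
Multiply by the mixture weights:
  π_1·f_1 = 0.33 × 0.0490431 = 0.0161842
  π_2·f_2 = 0.21 × 0.0386443 = 0.00811529
  π_3·f_3 = 0.20 × 0.0315933 = 0.00631867
  π_4·f_4 = 0.26 × 0.0111974 = 0.00291133
Denominator: 0.0161842 + 0.00811529 + 0.00631867 + 0.00291133 = 0.0335295
So the posterior for Urn 3 is 0.00631867 / 0.0335295 ≈ 0.188.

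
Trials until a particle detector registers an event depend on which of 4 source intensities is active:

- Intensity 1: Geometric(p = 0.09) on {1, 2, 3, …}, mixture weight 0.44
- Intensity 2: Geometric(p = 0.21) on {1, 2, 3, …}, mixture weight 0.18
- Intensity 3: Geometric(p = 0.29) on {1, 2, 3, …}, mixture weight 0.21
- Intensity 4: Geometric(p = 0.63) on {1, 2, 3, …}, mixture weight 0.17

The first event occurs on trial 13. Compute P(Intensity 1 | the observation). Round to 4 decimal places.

0.7979

P(component k | x) = π_k·f_k(x) / marginal(x), where marginal(x) = Σ_j π_j·f_j(x).
Geometric probabilities:
  L_1 = 0.0290228
  L_2 = 0.0124092
  L_3 = 0.00475881
  L_4 = 4.14726e-06
Prior × likelihood for each component:
  π_1·L_1 = 0.44 × 0.0290228 = 0.01277
  π_2·L_2 = 0.18 × 0.0124092 = 0.00223366
  π_3·L_3 = 0.21 × 0.00475881 = 0.00099935
  π_4·L_4 = 0.17 × 4.14726e-06 = 7.05034e-07
Normaliser: 0.01277 + 0.00223366 + 0.00099935 + 7.05034e-07 = 0.0160037
So the posterior for Intensity 1 is 0.01277 / 0.0160037 ≈ 0.7979.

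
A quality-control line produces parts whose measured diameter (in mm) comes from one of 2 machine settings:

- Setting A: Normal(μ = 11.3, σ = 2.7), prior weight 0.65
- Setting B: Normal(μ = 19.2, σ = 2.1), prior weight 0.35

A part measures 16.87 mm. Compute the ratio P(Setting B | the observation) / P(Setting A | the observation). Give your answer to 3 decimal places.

3.141

The posterior odds equal the prior odds times the likelihood ratio: (π_i/π_j)·(f_i(x)/f_j(x)).
Component likelihoods at x = 16.87 mm:
  L_A = (1/(2.7·√(2π)))·exp(−(16.87−11.3)²/(2·2.7²)) = 0.147756·exp(-2.12791) = 0.0175957
  L_B = (1/(2.1·√(2π)))·exp(−(16.87−19.2)²/(2·2.1²)) = 0.189973·exp(-0.61552) = 0.102653
Odds = (0.35/0.65) × (0.102653/0.0175957) = 0.538462 × 5.83399 ≈ 3.141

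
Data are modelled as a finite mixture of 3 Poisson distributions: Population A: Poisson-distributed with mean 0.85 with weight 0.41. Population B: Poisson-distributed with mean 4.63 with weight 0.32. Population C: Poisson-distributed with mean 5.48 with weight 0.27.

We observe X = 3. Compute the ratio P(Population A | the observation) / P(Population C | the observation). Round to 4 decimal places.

0.5809

Posterior odds = (P(Z=i) f_i(x)) / (P(Z=j) f_j(x)); the normalising sum cancels.
Evaluate each component's likelihood at the observed value:
  L_A = 0.0437477
  L_B = 0.161365
  L_C = 0.114355
Posterior odds = (P(Z=A)·L_A) / (P(Z=C)·L_C) = (0.41·0.0437477) / (0.27·0.114355) = 0.0179366 / 0.030876 ≈ 0.5809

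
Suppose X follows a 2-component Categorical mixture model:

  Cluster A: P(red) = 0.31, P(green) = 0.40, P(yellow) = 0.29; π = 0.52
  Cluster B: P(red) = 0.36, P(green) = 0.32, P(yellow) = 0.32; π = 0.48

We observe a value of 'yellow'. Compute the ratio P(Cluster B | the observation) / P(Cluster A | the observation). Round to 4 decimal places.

1.0186

The posterior odds equal the prior odds times the likelihood ratio: (π_i/π_j)·(f_i(x)/f_j(x)).
Categorical probabilities:
  p_A = P(yellow | comp) = 0.29
  p_B = P(yellow | comp) = 0.32
Odds = (0.48/0.52) × (0.32/0.29) = 0.923077 × 1.10345 ≈ 1.0186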